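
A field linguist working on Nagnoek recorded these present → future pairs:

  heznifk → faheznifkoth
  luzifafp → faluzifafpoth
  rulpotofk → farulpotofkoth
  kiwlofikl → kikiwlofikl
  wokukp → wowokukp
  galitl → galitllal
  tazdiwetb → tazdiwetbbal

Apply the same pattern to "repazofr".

farepazofroth

luzifafp and wokukp both end in -p yet inflect differently (faluzifafpoth, wowokukp), so the final letter is not what conditions the rule; the second-to-last letter is.
"repazofr" has second-to-last letter 'f'. The stems whose second-to-last letter is 'f' (heznifk → faheznifkoth, luzifafp → faluzifafpoth, rulpotofk → farulpotofkoth) add fa- … -oth around the stem.
So repazofr → farepazofroth.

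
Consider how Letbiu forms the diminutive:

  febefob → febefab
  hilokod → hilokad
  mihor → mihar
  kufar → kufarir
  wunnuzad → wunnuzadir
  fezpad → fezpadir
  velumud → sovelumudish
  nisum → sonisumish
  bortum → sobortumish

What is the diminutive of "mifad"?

mihor and kufar both end in -r yet inflect differently (mihar, kufarir), so the final letter is not what conditions the rule; the last vowel is.
"mifad" has last vowel 'a'. The stems whose last vowel is 'a' (kufar → kufarir, wunnuzad → wunnuzadir, fezpad → fezpadir) add -ir.
So mifad → mifadir.

mifadir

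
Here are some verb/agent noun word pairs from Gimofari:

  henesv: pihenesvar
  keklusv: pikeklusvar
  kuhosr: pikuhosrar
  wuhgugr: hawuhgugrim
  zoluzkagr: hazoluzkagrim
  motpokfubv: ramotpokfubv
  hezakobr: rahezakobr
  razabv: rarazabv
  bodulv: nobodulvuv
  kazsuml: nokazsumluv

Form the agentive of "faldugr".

hafaldugrim

"faldugr" has second-to-last letter 'g'. The stems whose second-to-last letter is 'g' (wuhgugr → hawuhgugrim, zoluzkagr → hazoluzkagrim) add ha- … -im around the stem.
So faldugr → hafaldugrim.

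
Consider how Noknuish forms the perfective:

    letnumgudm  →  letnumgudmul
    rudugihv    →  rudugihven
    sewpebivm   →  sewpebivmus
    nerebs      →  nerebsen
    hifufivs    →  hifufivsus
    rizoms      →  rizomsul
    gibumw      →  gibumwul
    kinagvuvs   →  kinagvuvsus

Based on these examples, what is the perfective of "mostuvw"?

"mostuvw" has second-to-last letter 'v'. The stems whose second-to-last letter is 'v' (hifufivs → hifufivsus, kinagvuvs → kinagvuvsus, sewpebivm → sewpebivmus) add -us.
The other patterns: stems whose second-to-last letter is 'd' or 'm' add -ul; stems whose second-to-last letter is 'b' or 'h' add -en.
So mostuvw → mostuvwus.

mostuvwus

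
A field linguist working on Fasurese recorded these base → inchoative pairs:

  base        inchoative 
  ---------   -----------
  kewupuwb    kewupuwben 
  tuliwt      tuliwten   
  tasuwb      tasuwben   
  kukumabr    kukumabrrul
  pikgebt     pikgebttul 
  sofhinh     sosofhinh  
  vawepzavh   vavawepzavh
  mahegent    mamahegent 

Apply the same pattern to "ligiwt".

ligiwten

tuliwt and pikgebt both end in -t yet inflect differently (tuliwten, pikgebttul), so the final letter is not what conditions the rule; the second-to-last letter is.
"ligiwt" has second-to-last letter 'w'. The stems whose second-to-last letter is 'w' (kewupuwb → kewupuwben, tuliwt → tuliwten, tasuwb → tasuwben) add -en.
The other patterns: stems whose second-to-last letter is 'b' double the final consonant and add -ul; stems whose second-to-last letter is 'n' or 'v' repeat the first consonant+vowel as a prefix.
So ligiwt → ligiwten.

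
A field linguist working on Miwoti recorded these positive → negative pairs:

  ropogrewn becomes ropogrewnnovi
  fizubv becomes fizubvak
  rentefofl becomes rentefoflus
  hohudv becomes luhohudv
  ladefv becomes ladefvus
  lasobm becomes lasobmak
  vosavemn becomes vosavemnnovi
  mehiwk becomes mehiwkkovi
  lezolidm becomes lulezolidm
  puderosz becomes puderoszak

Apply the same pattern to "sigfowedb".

lusigfowedb

hohudv and fizubv both end in -v yet inflect differently (luhohudv, fizubvak), so the final letter is not what conditions the rule; the second-to-last letter is.
"sigfowedb" has second-to-last letter 'd'. The stems whose second-to-last letter is 'd' (lezolidm → lulezolidm, hohudv → luhohudv) add the prefix lu-.
So sigfowedb → lusigfowedb.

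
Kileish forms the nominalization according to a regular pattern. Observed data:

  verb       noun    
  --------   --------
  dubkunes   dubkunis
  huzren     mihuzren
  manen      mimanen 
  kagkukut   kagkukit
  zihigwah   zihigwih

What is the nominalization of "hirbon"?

mihirbon

manen and dubkunes both have last vowel 'e' yet inflect differently (mimanen, dubkunis), so the last vowel is not what conditions the rule; the final letter is.
"hirbon" ends in -n. The stems ending in -n (manen → mimanen, huzren → mihuzren) add the prefix mi-.
The other pattern: stems ending in -h, -s or -t change the last vowel to 'i'.
So hirbon → mihirbon.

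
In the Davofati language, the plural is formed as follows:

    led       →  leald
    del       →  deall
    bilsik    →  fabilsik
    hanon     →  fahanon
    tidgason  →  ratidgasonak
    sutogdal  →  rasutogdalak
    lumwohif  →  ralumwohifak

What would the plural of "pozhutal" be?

rapozhutalak

hanon and tidgason both end in -n yet inflect differently (fahanon, ratidgasonak), so the final letter is not what conditions the rule; the number of vowels is.
"pozhutal" has 3 vowels. The stems with 3 vowels (tidgason → ratidgasonak, sutogdal → rasutogdalak, lumwohif → ralumwohifak) add ra- … -ak around the stem.
The other patterns: stems with 1 vowel insert -al- after the first vowel; stems with 2 vowels add the prefix fa-.
So pozhutal → rapozhutalak.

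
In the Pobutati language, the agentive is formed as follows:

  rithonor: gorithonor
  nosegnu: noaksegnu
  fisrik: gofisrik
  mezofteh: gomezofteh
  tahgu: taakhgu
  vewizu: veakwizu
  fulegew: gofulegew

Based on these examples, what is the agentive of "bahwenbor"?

vewizu and fulegew both have 3 vowels yet inflect differently (veakwizu, gofulegew), so the number of vowels is not what conditions the rule; whether the stem ends in a vowel or a consonant is.
"bahwenbor" ends in a consonant. The stems ending in a consonant (fulegew → gofulegew, rithonor → gorithonor, fisrik → gofisrik) add the prefix go-.
The other pattern: stems ending in a vowel insert -ak- after the first vowel.
So bahwenbor → gobahwenbor.

gobahwenbor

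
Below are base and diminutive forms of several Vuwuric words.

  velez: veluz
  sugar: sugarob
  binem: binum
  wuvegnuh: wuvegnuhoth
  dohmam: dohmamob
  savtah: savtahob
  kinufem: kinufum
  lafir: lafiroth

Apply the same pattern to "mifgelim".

kinufem and dohmam both end in -m yet inflect differently (kinufum, dohmamob), so the final letter is not what conditions the rule; the last vowel is.
"mifgelim" has last vowel 'i'. The one such stem in the data (lafir → lafiroth) adds -oth, so the same rule applies.
The other patterns: stems whose last vowel is 'e' change the last vowel to 'u'; stems whose last vowel is 'a' add -ob.
So mifgelim → mifgelimoth.

mifgelimoth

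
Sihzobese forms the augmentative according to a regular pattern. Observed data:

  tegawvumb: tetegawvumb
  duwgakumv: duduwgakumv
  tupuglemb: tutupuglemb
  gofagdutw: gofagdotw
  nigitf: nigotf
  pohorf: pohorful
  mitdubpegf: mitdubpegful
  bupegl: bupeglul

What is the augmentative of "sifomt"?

sisifomt

nigitf and pohorf both end in -f yet inflect differently (nigotf, pohorful), so the final letter is not what conditions the rule; the second-to-last letter is.
"sifomt" has second-to-last letter 'm'. The stems whose second-to-last letter is 'm' (tegawvumb → tetegawvumb, duwgakumv → duduwgakumv, tupuglemb → tutupuglemb) repeat the first consonant+vowel as a prefix.
So sifomt → sisifomt.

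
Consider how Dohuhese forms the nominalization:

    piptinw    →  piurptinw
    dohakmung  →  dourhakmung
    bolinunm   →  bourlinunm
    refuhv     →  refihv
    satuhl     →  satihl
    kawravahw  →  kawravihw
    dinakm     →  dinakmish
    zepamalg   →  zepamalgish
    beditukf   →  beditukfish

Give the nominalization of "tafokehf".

"tafokehf" has second-to-last letter 'h'. The stems whose second-to-last letter is 'h' (refuhv → refihv, satuhl → satihl, kawravahw → kawravihw) change the last vowel to 'i'.
The other patterns: stems whose second-to-last letter is 'n' insert -ur- after the first vowel; stems whose second-to-last letter is 'k' or 'l' add -ish.
So tafokehf → tafokihf.

tafokihf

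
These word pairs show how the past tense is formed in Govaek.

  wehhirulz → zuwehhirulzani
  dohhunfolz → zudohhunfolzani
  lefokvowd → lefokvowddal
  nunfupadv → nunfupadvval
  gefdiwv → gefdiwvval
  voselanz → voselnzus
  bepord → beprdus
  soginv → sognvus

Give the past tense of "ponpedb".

wehhirulz and voselanz both end in -z yet inflect differently (zuwehhirulzani, voselnzus), so the final letter is not what conditions the rule; the second-to-last letter is.
"ponpedb" has second-to-last letter 'd'. The one such stem in the data (nunfupadv → nunfupadvval) doubles the final consonant and adds -al (as do lefokvowd, gefdiwv), so the same rule applies.
So ponpedb → ponpedbbal.

ponpedbbal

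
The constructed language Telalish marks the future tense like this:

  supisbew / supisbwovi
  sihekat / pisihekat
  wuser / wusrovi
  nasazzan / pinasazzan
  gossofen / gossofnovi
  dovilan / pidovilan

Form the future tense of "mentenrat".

gossofen and nasazzan both end in -n yet inflect differently (gossofnovi, pinasazzan), so the final letter is not what conditions the rule; the last vowel is.
"mentenrat" has last vowel 'a'. The stems whose last vowel is 'a' (nasazzan → pinasazzan, dovilan → pidovilan, sihekat → pisihekat) add the prefix pi-.
So mentenrat → pimentenrat.

pimentenrat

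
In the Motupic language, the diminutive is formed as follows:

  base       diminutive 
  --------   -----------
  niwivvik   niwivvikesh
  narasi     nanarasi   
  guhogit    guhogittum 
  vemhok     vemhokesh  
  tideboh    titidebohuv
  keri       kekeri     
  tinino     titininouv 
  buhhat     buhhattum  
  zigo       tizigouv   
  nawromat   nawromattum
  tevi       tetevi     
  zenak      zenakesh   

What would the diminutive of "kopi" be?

kokopi

zenak and buhhat both have last vowel 'a' yet inflect differently (zenakesh, buhhattum), so the last vowel is not what conditions the rule; the final letter is.
"kopi" ends in -i. The stems ending in -i (narasi → nanarasi, tevi → tetevi, keri → kekeri) repeat the first consonant+vowel as a prefix.
So kopi → kokopi.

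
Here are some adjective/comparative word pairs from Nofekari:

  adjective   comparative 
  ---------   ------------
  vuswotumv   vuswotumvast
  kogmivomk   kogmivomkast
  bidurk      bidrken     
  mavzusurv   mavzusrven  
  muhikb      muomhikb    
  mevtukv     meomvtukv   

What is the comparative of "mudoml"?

kogmivomk and bidurk both end in -k yet inflect differently (kogmivomkast, bidrken), so the final letter is not what conditions the rule; the second-to-last letter is.
"mudoml" has second-to-last letter 'm'. The stems whose second-to-last letter is 'm' (vuswotumv → vuswotumvast, kogmivomk → kogmivomkast) add -ast.
So mudoml → mudomlast.

mudomlast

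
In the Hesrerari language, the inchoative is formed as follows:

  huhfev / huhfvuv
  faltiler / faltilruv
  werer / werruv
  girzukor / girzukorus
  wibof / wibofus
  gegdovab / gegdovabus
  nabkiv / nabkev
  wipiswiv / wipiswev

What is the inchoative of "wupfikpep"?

faltiler and girzukor both end in -r yet inflect differently (faltilruv, girzukorus), so the final letter is not what conditions the rule; the last vowel is.
"wupfikpep" has last vowel 'e'. The stems whose last vowel is 'e' (huhfev → huhfvuv, faltiler → faltilruv, werer → werruv) delete the last vowel and add -uv.
So wupfikpep → wupfikppuv.

wupfikppuv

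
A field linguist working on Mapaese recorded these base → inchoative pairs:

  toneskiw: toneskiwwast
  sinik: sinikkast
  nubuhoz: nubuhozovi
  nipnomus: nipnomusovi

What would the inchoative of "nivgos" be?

toneskiw and nubuhoz both have 3 vowels yet inflect differently (toneskiwwast, nubuhozovi), so the number of vowels is not what conditions the rule; the final letter is.
"nivgos" ends in -s. The one such stem in the data (nipnomus → nipnomusovi) adds -ovi, so the same rule applies.
So nivgos → nivgosovi.

nivgosovi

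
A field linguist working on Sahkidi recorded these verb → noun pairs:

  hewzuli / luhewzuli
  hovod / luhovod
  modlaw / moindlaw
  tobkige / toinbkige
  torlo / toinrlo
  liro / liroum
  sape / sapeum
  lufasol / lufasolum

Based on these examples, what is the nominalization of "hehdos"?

luhehdos

torlo and liro both end in -o yet inflect differently (toinrlo, liroum), so the final letter is not what conditions the rule; the first letter is.
"hehdos" begins with h-. The stems beginning with h- (hewzuli → luhewzuli, hovod → luhovod) add the prefix lu-.
So hehdos → luhehdos.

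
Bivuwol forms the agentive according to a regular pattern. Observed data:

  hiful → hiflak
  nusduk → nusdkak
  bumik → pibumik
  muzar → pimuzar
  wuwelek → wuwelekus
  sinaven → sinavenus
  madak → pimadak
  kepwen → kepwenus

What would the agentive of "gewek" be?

gewekus

nusduk and wuwelek both end in -k yet inflect differently (nusdkak, wuwelekus), so the final letter is not what conditions the rule; the last vowel is.
"gewek" has last vowel 'e'. The stems whose last vowel is 'e' (wuwelek → wuwelekus, sinaven → sinavenus, kepwen → kepwenus) add -us.
So gewek → gewekus.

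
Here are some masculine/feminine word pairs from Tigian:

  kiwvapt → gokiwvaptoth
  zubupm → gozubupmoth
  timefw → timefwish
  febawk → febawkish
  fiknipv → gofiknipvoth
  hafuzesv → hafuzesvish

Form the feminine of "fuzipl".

gofuziploth

fiknipv and hafuzesv both end in -v yet inflect differently (gofiknipvoth, hafuzesvish), so the final letter is not what conditions the rule; the second-to-last letter is.
"fuzipl" has second-to-last letter 'p'. The stems whose second-to-last letter is 'p' (zubupm → gozubupmoth, kiwvapt → gokiwvaptoth, fiknipv → gofiknipvoth) add go- … -oth around the stem.
The other pattern: stems whose second-to-last letter is 'f', 's' or 'w' add -ish.
So fuzipl → gofuziploth.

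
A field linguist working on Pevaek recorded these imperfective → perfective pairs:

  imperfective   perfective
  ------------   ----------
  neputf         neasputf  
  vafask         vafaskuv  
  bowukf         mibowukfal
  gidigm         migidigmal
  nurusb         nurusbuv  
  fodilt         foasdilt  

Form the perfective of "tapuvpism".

tapuvpismuv

"tapuvpism" has second-to-last letter 's'. The stems whose second-to-last letter is 's' (nurusb → nurusbuv, vafask → vafaskuv) add -uv.
The other patterns: stems whose second-to-last letter is 'l' or 't' insert -as- after the first vowel; stems whose second-to-last letter is 'g' or 'k' add mi- … -al around the stem.
So tapuvpism → tapuvpismuv.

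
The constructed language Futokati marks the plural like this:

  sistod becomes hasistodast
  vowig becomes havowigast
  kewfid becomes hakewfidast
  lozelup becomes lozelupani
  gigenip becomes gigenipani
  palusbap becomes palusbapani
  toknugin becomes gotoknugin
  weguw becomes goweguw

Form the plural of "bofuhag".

vowig and gigenip both have last vowel 'i' yet inflect differently (havowigast, gigenipani), so the last vowel is not what conditions the rule; the final letter is.
"bofuhag" ends in -g. The one such stem in the data (vowig → havowigast) adds ha- … -ast around the stem, so the same rule applies.
So bofuhag → habofuhagast.

habofuhagast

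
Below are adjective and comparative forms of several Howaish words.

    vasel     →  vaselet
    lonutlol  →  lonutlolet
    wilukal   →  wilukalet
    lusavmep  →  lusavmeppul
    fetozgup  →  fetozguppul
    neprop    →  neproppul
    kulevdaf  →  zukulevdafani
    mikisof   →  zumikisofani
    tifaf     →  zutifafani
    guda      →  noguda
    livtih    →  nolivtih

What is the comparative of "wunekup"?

wunekuppul

vasel and lusavmep both have last vowel 'e' yet inflect differently (vaselet, lusavmeppul), so the last vowel is not what conditions the rule; the final letter is.
"wunekup" ends in -p. The stems ending in -p (lusavmep → lusavmeppul, fetozgup → fetozguppul, neprop → neproppul) double the final consonant and add -ul.
So wunekup → wunekuppul.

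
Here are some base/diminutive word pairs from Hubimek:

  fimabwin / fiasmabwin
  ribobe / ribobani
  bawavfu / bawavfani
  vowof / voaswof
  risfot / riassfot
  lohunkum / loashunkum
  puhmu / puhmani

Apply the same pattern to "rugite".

puhmu and lohunkum both have last vowel 'u' yet inflect differently (puhmani, loashunkum), so the last vowel is not what conditions the rule; whether the stem ends in a vowel or a consonant is.
"rugite" ends in a vowel. The stems ending in a vowel (puhmu → puhmani, ribobe → ribobani, bawavfu → bawavfani) drop the final letter and add -ani.
So rugite → rugitani.

rugitani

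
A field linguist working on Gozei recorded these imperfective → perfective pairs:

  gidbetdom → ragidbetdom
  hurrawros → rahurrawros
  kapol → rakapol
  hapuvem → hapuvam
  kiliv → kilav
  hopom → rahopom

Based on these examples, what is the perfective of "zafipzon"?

razafipzon

gidbetdom and hapuvem both end in -m yet inflect differently (ragidbetdom, hapuvam), so the final letter is not what conditions the rule; the last vowel is.
"zafipzon" has last vowel 'o'. The stems whose last vowel is 'o' (kapol → rakapol, hurrawros → rahurrawros, gidbetdom → ragidbetdom) add the prefix ra-.
So zafipzon → razafipzon.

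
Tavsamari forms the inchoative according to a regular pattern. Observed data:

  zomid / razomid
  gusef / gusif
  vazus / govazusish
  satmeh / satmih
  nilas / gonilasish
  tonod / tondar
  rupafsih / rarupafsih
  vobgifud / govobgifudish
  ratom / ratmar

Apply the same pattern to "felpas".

gofelpasish

satmeh and rupafsih both end in -h yet inflect differently (satmih, rarupafsih), so the final letter is not what conditions the rule; the last vowel is.
"felpas" has last vowel 'a'. The one such stem in the data (nilas → gonilasish) adds go- … -ish around the stem, so the same rule applies.
So felpas → gofelpasish.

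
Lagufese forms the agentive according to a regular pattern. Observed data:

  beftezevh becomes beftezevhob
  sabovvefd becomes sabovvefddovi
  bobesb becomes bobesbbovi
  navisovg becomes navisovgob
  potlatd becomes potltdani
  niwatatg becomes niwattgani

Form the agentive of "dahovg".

"dahovg" has second-to-last letter 'v'. The stems whose second-to-last letter is 'v' (navisovg → navisovgob, beftezevh → beftezevhob) add -ob.
So dahovg → dahovgob.

dahovgob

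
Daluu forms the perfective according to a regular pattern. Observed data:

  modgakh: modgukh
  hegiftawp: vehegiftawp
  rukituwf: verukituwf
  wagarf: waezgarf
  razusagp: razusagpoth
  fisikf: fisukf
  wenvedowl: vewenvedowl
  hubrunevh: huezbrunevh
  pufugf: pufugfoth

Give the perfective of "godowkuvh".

"godowkuvh" has second-to-last letter 'v'. The one such stem in the data (hubrunevh → huezbrunevh) inserts -ez- after the first vowel (as does wagarf), so the same rule applies.
The other patterns: stems whose second-to-last letter is 'g' add -oth; stems whose second-to-last letter is 'k' change the last vowel to 'u'; stems whose second-to-last letter is 'w' add the prefix ve-.
So godowkuvh → goezdowkuvh.

goezdowkuvh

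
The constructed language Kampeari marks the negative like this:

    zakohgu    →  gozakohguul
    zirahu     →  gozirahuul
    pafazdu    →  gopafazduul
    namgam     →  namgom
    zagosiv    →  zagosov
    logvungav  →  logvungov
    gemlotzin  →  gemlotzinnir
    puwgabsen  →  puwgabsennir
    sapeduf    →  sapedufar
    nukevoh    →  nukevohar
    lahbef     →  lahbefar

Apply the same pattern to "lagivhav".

zagosiv and gemlotzin both have last vowel 'i' yet inflect differently (zagosov, gemlotzinnir), so the last vowel is not what conditions the rule; the final letter is.
"lagivhav" ends in -v. The stems ending in -v (zagosiv → zagosov, logvungav → logvungov) change the last vowel to 'o'.
The other patterns: stems ending in -u add go- … -ul around the stem; stems ending in -n double the final consonant and add -ir; stems ending in -f or -h add -ar.
So lagivhav → lagivhov.

lagivhov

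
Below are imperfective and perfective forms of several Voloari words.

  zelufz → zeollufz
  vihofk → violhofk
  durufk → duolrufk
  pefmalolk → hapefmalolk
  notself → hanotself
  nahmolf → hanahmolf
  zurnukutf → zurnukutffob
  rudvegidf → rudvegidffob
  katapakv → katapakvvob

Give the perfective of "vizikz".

vizikzzob

"vizikz" has second-to-last letter 'k'. The one such stem in the data (katapakv → katapakvvob) doubles the final consonant and adds -ob (as do zurnukutf, rudvegidf), so the same rule applies.
The other patterns: stems whose second-to-last letter is 'f' insert -ol- after the first vowel; stems whose second-to-last letter is 'l' add the prefix ha-.
So vizikz → vizikzzob.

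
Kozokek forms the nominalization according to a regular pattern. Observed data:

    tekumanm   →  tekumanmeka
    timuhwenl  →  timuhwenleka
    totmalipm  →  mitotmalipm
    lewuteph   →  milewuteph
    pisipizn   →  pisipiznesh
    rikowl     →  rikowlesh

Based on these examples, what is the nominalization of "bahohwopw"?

tekumanm and totmalipm both end in -m yet inflect differently (tekumanmeka, mitotmalipm), so the final letter is not what conditions the rule; the second-to-last letter is.
"bahohwopw" has second-to-last letter 'p'. The stems whose second-to-last letter is 'p' (totmalipm → mitotmalipm, lewuteph → milewuteph) add the prefix mi-.
So bahohwopw → mibahohwopw.

mibahohwopw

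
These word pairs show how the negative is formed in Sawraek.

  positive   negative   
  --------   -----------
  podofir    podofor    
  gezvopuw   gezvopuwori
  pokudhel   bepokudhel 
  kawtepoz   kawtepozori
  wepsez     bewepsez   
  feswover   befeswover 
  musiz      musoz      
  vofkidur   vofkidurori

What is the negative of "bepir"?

podofir and feswover both end in -r yet inflect differently (podofor, befeswover), so the final letter is not what conditions the rule; the last vowel is.
"bepir" has last vowel 'i'. The stems whose last vowel is 'i' (musiz → musoz, podofir → podofor) change the last vowel to 'o'.
The other patterns: stems whose last vowel is 'e' add the prefix be-; stems whose last vowel is 'o' or 'u' add -ori.
So bepir → bepor.

bepor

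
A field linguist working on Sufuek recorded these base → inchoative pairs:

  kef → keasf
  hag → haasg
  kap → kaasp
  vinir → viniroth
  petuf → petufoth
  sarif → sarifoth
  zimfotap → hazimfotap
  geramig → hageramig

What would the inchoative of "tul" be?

tuasl

kef and petuf both end in -f yet inflect differently (keasf, petufoth), so the final letter is not what conditions the rule; the number of vowels is.
"tul" has 1 vowel. The stems with 1 vowel (kef → keasf, hag → haasg, kap → kaasp) insert -as- after the first vowel.
The other patterns: stems with 2 vowels add -oth; stems with 3 vowels add the prefix ha-.
So tul → tuasl.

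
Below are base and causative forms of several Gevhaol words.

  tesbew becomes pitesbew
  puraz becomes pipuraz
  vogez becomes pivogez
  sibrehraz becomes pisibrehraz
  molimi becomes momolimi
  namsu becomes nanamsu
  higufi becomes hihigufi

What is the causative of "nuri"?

sibrehraz and molimi both have 3 vowels yet inflect differently (pisibrehraz, momolimi), so the number of vowels is not what conditions the rule; whether the stem ends in a vowel or a consonant is.
"nuri" ends in a vowel. The stems ending in a vowel (molimi → momolimi, namsu → nanamsu, higufi → hihigufi) repeat the first consonant+vowel as a prefix.
The other pattern: stems ending in a consonant add the prefix pi-.
So nuri → nunuri.

nunuri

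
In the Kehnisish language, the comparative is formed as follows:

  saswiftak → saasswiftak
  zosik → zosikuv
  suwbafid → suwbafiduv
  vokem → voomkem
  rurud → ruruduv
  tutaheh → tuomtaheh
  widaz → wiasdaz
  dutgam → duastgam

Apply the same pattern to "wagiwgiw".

wagiwgiwuv

"wagiwgiw" has last vowel 'i'. The stems whose last vowel is 'i' (zosik → zosikuv, suwbafid → suwbafiduv) add -uv.
The other patterns: stems whose last vowel is 'e' insert -om- after the first vowel; stems whose last vowel is 'a' insert -as- after the first vowel.
So wagiwgiw → wagiwgiwuv.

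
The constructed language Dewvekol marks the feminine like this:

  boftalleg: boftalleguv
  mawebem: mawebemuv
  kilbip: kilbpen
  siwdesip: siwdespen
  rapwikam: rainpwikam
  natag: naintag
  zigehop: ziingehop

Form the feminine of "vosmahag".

"vosmahag" has last vowel 'a'. The stems whose last vowel is 'a' (rapwikam → rainpwikam, natag → naintag) insert -in- after the first vowel.
So vosmahag → voinsmahag.

voinsmahag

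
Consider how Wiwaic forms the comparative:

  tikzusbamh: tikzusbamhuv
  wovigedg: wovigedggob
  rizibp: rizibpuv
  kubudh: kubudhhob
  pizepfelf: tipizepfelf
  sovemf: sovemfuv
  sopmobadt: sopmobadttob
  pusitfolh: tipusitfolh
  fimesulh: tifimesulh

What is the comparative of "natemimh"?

natemimhuv

kubudh and pusitfolh both end in -h yet inflect differently (kubudhhob, tipusitfolh), so the final letter is not what conditions the rule; the second-to-last letter is.
"natemimh" has second-to-last letter 'm'. The stems whose second-to-last letter is 'm' (tikzusbamh → tikzusbamhuv, sovemf → sovemfuv) add -uv.
So natemimh → natemimhuv.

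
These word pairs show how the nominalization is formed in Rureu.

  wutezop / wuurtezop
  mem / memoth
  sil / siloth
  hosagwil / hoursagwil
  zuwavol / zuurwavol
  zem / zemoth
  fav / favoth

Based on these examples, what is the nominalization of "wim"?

wimoth

hosagwil and sil both end in -l yet inflect differently (hoursagwil, siloth), so the final letter is not what conditions the rule; the number of vowels is.
"wim" has 1 vowel. The stems with 1 vowel (sil → siloth, mem → memoth, zem → zemoth) add -oth.
So wim → wimoth.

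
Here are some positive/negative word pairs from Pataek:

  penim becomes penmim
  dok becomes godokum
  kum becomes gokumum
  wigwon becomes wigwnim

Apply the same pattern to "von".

kum and penim both end in -m yet inflect differently (gokumum, penmim), so the final letter is not what conditions the rule; the number of vowels is.
"von" has 1 vowel. The stems with 1 vowel (dok → godokum, kum → gokumum) add go- … -um around the stem.
The other pattern: stems with 2 vowels delete the last vowel and add -im.
So von → govonum.

govonum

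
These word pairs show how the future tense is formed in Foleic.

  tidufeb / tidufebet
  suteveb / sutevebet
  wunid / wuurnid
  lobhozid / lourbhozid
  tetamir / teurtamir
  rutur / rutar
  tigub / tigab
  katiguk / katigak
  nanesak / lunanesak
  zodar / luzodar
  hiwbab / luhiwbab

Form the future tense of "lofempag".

lulofempag

"lofempag" has last vowel 'a'. The stems whose last vowel is 'a' (nanesak → lunanesak, zodar → luzodar, hiwbab → luhiwbab) add the prefix lu-.
So lofempag → lulofempag.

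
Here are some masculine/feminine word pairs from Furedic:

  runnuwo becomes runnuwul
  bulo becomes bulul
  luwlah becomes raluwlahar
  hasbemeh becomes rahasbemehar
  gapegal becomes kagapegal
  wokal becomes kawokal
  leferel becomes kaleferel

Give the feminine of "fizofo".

"fizofo" ends in -o. The stems ending in -o (runnuwo → runnuwul, bulo → bulul) drop the final letter and add -ul.
So fizofo → fizoful.

fizoful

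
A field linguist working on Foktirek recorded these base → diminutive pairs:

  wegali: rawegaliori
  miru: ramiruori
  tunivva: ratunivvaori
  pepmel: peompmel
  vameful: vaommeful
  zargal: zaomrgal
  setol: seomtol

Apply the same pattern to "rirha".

"rirha" ends in a vowel. The stems ending in a vowel (wegali → rawegaliori, miru → ramiruori, tunivva → ratunivvaori) add ra- … -ori around the stem.
The other pattern: stems ending in a consonant insert -om- after the first vowel.
So rirha → rarirhaori.

rarirhaori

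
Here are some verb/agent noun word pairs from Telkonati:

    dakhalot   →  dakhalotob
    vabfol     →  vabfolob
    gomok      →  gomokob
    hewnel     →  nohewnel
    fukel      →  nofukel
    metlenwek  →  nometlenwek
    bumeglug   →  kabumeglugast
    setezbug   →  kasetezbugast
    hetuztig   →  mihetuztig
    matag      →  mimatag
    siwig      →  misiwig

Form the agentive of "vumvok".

vumvokob

vabfol and hewnel both end in -l yet inflect differently (vabfolob, nohewnel), so the final letter is not what conditions the rule; the last vowel is.
"vumvok" has last vowel 'o'. The stems whose last vowel is 'o' (dakhalot → dakhalotob, vabfol → vabfolob, gomok → gomokob) add -ob.
The other patterns: stems whose last vowel is 'e' add the prefix no-; stems whose last vowel is 'u' add ka- … -ast around the stem; stems whose last vowel is 'a' or 'i' add the prefix mi-.
So vumvok → vumvokob.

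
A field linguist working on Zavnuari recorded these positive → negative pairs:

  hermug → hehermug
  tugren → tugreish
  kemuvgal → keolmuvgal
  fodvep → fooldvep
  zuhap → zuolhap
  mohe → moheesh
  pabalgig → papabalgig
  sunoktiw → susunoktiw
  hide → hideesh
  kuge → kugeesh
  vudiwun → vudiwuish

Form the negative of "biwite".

biwiteesh

vudiwun and hermug both have last vowel 'u' yet inflect differently (vudiwuish, hehermug), so the last vowel is not what conditions the rule; the final letter is.
"biwite" ends in -e. The stems ending in -e (kuge → kugeesh, hide → hideesh, mohe → moheesh) add -esh.
The other patterns: stems ending in -n drop the final letter and add -ish; stems ending in -g or -w repeat the first consonant+vowel as a prefix; stems ending in -l or -p insert -ol- after the first vowel.
So biwite → biwiteesh.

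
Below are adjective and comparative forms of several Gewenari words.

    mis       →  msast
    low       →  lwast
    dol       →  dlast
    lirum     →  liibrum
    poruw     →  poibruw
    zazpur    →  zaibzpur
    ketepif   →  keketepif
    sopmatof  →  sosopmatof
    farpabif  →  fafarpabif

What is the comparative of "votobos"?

low and poruw both end in -w yet inflect differently (lwast, poibruw), so the final letter is not what conditions the rule; the number of vowels is.
"votobos" has 3 vowels. The stems with 3 vowels (ketepif → keketepif, sopmatof → sosopmatof, farpabif → fafarpabif) repeat the first consonant+vowel as a prefix.
The other patterns: stems with 1 vowel delete the last vowel and add -ast; stems with 2 vowels insert -ib- after the first vowel.
So votobos → vovotobos.

vovotobos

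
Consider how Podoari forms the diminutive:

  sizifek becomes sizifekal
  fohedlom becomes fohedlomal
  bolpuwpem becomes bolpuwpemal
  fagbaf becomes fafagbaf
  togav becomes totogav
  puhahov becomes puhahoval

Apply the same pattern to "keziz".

kekeziz

"keziz" has 2 vowels. The stems with 2 vowels (fagbaf → fafagbaf, togav → totogav) repeat the first consonant+vowel as a prefix.
So keziz → kekeziz.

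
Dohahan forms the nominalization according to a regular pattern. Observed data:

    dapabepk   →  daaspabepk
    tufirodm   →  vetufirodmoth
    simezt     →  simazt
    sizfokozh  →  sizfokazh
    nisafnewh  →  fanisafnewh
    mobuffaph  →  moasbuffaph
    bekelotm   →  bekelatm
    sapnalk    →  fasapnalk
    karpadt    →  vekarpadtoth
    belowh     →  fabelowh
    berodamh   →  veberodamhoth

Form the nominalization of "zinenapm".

nisafnewh and mobuffaph both end in -h yet inflect differently (fanisafnewh, moasbuffaph), so the final letter is not what conditions the rule; the second-to-last letter is.
"zinenapm" has second-to-last letter 'p'. The stems whose second-to-last letter is 'p' (mobuffaph → moasbuffaph, dapabepk → daaspabepk) insert -as- after the first vowel.
So zinenapm → ziasnenapm.

ziasnenapm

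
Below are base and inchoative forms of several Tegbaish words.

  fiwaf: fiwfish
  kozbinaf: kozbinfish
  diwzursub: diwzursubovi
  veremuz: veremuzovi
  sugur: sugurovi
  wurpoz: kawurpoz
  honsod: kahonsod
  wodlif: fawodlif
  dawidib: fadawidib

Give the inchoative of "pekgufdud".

veremuz and wurpoz both end in -z yet inflect differently (veremuzovi, kawurpoz), so the final letter is not what conditions the rule; the last vowel is.
"pekgufdud" has last vowel 'u'. The stems whose last vowel is 'u' (diwzursub → diwzursubovi, veremuz → veremuzovi, sugur → sugurovi) add -ovi.
The other patterns: stems whose last vowel is 'a' delete the last vowel and add -ish; stems whose last vowel is 'o' add the prefix ka-; stems whose last vowel is 'i' add the prefix fa-.
So pekgufdud → pekgufdudovi.

pekgufdudovi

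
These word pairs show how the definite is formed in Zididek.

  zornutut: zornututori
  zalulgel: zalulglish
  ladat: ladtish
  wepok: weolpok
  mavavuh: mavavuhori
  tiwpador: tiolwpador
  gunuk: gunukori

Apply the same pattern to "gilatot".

gunuk and wepok both end in -k yet inflect differently (gunukori, weolpok), so the final letter is not what conditions the rule; the last vowel is.
"gilatot" has last vowel 'o'. The stems whose last vowel is 'o' (tiwpador → tiolwpador, wepok → weolpok) insert -ol- after the first vowel.
The other patterns: stems whose last vowel is 'u' add -ori; stems whose last vowel is 'a' or 'e' delete the last vowel and add -ish.
So gilatot → giollatot.

giollatot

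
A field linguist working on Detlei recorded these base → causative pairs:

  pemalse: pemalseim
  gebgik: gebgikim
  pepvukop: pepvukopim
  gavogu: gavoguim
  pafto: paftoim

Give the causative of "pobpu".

pobpuim

Every pair shown (pemalse → pemalseim, gebgik → gebgikim, pepvukop → pepvukopim, …) follows the same rule: add -im.
So pobpu → pobpuim.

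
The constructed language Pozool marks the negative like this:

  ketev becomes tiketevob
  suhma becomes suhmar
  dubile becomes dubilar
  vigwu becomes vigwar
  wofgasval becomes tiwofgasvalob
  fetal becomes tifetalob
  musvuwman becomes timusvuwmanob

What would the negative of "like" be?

likar

suhma and musvuwman both have last vowel 'a' yet inflect differently (suhmar, timusvuwmanob), so the last vowel is not what conditions the rule; whether the stem ends in a vowel or a consonant is.
"like" ends in a vowel. The stems ending in a vowel (suhma → suhmar, vigwu → vigwar, dubile → dubilar) drop the final letter and add -ar.
So like → likar.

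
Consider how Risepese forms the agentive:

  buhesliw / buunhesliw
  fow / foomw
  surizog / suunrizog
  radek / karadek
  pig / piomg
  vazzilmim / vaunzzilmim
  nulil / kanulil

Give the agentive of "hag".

pig and surizog both end in -g yet inflect differently (piomg, suunrizog), so the final letter is not what conditions the rule; the number of vowels is.
"hag" has 1 vowel. The stems with 1 vowel (pig → piomg, fow → foomw) insert -om- after the first vowel.
The other patterns: stems with 2 vowels add the prefix ka-; stems with 3 vowels insert -un- after the first vowel.
So hag → haomg.

haomg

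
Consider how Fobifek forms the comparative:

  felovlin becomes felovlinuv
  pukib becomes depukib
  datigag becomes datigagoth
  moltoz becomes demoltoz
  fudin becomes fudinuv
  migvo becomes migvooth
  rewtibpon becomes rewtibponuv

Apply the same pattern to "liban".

rewtibpon and migvo both have last vowel 'o' yet inflect differently (rewtibponuv, migvooth), so the last vowel is not what conditions the rule; the final letter is.
"liban" ends in -n. The stems ending in -n (felovlin → felovlinuv, fudin → fudinuv, rewtibpon → rewtibponuv) add -uv.
The other patterns: stems ending in -g or -o add -oth; stems ending in -b or -z add the prefix de-.
So liban → libanuv.

libanuv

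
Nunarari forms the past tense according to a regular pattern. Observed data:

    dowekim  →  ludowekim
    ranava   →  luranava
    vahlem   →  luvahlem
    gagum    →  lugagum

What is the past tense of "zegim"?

luzegim

Every pair shown (dowekim → ludowekim, ranava → luranava, vahlem → luvahlem, …) follows the same rule: add the prefix lu-.
So zegim → luzegim.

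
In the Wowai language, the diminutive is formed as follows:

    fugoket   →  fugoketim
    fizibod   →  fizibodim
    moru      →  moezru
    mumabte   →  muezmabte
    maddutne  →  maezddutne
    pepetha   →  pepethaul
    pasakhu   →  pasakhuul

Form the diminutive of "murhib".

"murhib" begins with m-. The stems beginning with m- (moru → moezru, mumabte → muezmabte, maddutne → maezddutne) insert -ez- after the first vowel.
The other patterns: stems beginning with f- add -im; stems beginning with p- add -ul.
So murhib → muezrhib.

muezrhib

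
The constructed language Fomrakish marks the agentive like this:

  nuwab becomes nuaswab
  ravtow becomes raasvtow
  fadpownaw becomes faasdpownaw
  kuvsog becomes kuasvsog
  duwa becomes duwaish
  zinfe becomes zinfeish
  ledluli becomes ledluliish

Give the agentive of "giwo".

giwoish

"giwo" ends in a vowel. The stems ending in a vowel (duwa → duwaish, zinfe → zinfeish, ledluli → ledluliish) add -ish.
So giwo → giwoish.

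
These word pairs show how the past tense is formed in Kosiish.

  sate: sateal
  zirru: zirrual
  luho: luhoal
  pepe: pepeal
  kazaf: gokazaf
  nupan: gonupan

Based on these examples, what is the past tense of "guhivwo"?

sate and kazaf both have 2 vowels yet inflect differently (sateal, gokazaf), so the number of vowels is not what conditions the rule; whether the stem ends in a vowel or a consonant is.
"guhivwo" ends in a vowel. The stems ending in a vowel (sate → sateal, zirru → zirrual, luho → luhoal) add -al.
The other pattern: stems ending in a consonant add the prefix go-.
So guhivwo → guhivwoal.

guhivwoal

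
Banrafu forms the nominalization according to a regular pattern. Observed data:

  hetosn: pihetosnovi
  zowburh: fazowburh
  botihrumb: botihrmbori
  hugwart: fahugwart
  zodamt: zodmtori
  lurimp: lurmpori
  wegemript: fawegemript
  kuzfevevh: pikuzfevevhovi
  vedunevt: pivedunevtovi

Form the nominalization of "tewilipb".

vedunevt and zodamt both end in -t yet inflect differently (pivedunevtovi, zodmtori), so the final letter is not what conditions the rule; the second-to-last letter is.
"tewilipb" has second-to-last letter 'p'. The one such stem in the data (wegemript → fawegemript) adds the prefix fa-, so the same rule applies.
The other patterns: stems whose second-to-last letter is 's' or 'v' add pi- … -ovi around the stem; stems whose second-to-last letter is 'm' delete the last vowel and add -ori.
So tewilipb → fatewilipb.

fatewilipb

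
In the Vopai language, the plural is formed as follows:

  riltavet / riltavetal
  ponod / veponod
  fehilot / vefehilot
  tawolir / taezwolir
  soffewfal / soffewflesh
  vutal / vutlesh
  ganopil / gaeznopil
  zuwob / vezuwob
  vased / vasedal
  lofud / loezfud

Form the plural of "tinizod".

riltavet and fehilot both end in -t yet inflect differently (riltavetal, vefehilot), so the final letter is not what conditions the rule; the last vowel is.
"tinizod" has last vowel 'o'. The stems whose last vowel is 'o' (fehilot → vefehilot, zuwob → vezuwob, ponod → veponod) add the prefix ve-.
The other patterns: stems whose last vowel is 'e' add -al; stems whose last vowel is 'a' delete the last vowel and add -esh; stems whose last vowel is 'i' or 'u' insert -ez- after the first vowel.
So tinizod → vetinizod.

vetinizod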